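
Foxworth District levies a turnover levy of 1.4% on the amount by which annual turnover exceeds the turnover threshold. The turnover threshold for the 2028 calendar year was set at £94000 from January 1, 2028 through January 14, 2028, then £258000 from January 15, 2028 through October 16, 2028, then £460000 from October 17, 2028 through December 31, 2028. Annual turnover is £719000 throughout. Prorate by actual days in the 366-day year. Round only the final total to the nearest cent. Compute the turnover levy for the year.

£5954.59

January 1 – January 14, 2028: 14 days, exemption £94000 → (£719000 − £94000) × 1.4% × 14/366 = £334.6995
January 15 – October 16, 2028: 276 days, exemption £258000 → (£719000 − £258000) × 1.4% × 276/366 = £4866.9508
October 17 – December 31, 2028: 76 days, exemption £460000 → (£719000 − £460000) × 1.4% × 76/366 = £752.9399
Total = £5954.5902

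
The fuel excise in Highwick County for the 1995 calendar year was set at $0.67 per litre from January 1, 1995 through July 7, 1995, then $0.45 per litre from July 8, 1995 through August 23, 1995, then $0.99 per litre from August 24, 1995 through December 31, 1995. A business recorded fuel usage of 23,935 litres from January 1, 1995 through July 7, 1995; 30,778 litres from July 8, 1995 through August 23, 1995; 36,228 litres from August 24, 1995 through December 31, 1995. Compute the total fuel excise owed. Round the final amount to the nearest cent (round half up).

January 1 – July 7, 1995: 23,935 litres at $0.67/litre → $16,036.45
July 8 – August 23, 1995: 30,778 litres at $0.45/litre → $13,850.10
August 24 – December 31, 1995: 36,228 litres at $0.99/litre → $35,865.72

$65,752.27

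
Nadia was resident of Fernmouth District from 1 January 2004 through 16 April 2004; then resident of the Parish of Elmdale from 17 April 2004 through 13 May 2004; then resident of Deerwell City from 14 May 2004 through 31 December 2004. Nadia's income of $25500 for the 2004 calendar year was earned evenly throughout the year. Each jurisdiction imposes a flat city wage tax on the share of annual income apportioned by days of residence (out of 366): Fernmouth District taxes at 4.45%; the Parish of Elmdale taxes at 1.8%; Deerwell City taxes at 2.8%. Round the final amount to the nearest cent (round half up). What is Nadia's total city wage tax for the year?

$818.19

Fernmouth District, 1 January – 16 April 2004: 107 days → $25500 × 4.45% × 107/366 = $331.7439
The Parish of Elmdale, 17 April – 13 May 2004: 27 days → $25500 × 1.8% × 27/366 = $33.8607
Deerwell City, 14 May – 31 December 2004: 232 days → $25500 × 2.8% × 232/366 = $452.5902
Total = $818.1947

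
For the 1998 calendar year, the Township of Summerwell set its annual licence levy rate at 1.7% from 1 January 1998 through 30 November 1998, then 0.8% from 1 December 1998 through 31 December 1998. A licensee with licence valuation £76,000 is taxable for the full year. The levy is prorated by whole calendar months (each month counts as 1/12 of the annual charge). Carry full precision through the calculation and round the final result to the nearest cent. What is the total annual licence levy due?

£1,235.00

1 January – 30 November 1998: 11 months at 1.7% → £76,000 × 1.7% × 11/12 = £1,184.3333
1 December – 31 December 1998: 1 month at 0.8% → £76,000 × 0.8% × 1/12 = £50.6667
Total = £1,235.0000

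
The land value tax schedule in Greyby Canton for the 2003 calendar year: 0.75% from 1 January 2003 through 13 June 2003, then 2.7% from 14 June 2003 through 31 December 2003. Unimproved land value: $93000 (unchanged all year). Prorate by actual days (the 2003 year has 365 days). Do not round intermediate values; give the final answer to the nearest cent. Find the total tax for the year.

1 January – 13 June 2003: 164 days at 0.75% → $93000 × 0.75% × 164/365 = $313.3973
14 June – 31 December 2003: 201 days at 2.7% → $93000 × 2.7% × 201/365 = $1382.7699
Total = $1696.1671

$1696.17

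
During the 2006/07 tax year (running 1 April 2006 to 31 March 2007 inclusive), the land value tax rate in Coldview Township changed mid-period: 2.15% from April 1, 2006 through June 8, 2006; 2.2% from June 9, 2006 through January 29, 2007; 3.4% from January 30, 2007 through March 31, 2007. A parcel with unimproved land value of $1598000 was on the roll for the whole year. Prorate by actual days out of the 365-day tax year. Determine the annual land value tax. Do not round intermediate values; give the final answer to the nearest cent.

$38209.71

April 1 – June 8, 2006: 69 days at 2.15% → $1598000 × 2.15% × 69/365 = $6494.8849
June 9, 2006 – January 29, 2007: 235 days at 2.2% → $1598000 × 2.2% × 235/365 = $22634.6849
January 30 – March 31, 2007: 61 days at 3.4% → $1598000 × 3.4% × 61/365 = $9080.1425
Total = $38209.7123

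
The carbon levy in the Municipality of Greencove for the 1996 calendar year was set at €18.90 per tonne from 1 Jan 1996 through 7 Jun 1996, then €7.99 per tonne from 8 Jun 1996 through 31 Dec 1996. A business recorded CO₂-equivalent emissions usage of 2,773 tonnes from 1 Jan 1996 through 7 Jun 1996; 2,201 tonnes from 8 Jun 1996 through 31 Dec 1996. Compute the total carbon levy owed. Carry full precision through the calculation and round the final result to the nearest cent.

1 Jan – 7 Jun 1996: 2,773 tonnes at €18.90/tonne → €52,409.70
8 Jun – 31 Dec 1996: 2,201 tonnes at €7.99/tonne → €17,585.99

€69,995.69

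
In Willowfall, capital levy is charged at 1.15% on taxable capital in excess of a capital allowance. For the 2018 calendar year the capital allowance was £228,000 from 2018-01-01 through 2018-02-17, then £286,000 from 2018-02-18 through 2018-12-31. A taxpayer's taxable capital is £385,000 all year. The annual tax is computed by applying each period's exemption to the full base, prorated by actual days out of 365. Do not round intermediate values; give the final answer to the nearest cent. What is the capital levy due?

£1,226.22

2018-01-01 to 2018-02-17: 48 days, exemption £228,000 → (£385,000 − £228,000) × 1.15% × 48/365 = £237.4356
2018-02-18 to 2018-12-31: 317 days, exemption £286,000 → (£385,000 − £286,000) × 1.15% × 317/365 = £988.7795
Total = £1,226.2151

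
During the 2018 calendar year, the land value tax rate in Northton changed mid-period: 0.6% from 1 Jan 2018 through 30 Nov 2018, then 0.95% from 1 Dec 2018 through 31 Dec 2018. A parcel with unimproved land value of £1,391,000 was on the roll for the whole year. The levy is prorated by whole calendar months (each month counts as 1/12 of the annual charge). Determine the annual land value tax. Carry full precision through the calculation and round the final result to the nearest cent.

1 Jan – 30 Nov 2018: 11 months at 0.6% → £1,391,000 × 0.6% × 11/12 = £7,650.5000
1 Dec – 31 Dec 2018: 1 month at 0.95% → £1,391,000 × 0.95% × 1/12 = £1,101.2083
Total = £8,751.7083

£8,751.71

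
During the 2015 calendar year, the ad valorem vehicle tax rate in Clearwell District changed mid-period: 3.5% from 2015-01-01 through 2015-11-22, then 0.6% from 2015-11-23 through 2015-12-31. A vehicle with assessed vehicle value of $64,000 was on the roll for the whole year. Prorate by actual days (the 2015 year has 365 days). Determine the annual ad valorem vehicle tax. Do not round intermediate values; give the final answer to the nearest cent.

$2,041.69

2015-01-01 to 2015-11-22: 326 days at 3.5% → $64,000 × 3.5% × 326/365 = $2,000.6575
2015-11-23 to 2015-12-31: 39 days at 0.6% → $64,000 × 0.6% × 39/365 = $41.0301
Total = $2,041.6877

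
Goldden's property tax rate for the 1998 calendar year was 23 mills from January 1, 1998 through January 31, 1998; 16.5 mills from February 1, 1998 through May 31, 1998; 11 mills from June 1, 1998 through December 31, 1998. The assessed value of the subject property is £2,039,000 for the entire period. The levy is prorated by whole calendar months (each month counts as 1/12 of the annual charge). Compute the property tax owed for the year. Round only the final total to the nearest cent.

£28,206.17

January 1 – January 31, 1998: 1 month at 23 mills → £2,039,000 × 2.3% × 1/12 = £3,908.0833
February 1 – May 31, 1998: 4 months at 16.5 mills → £2,039,000 × 1.65% × 4/12 = £11,214.5000
June 1 – December 31, 1998: 7 months at 11 mills → £2,039,000 × 1.1% × 7/12 = £13,083.5833
Total = £28,206.1667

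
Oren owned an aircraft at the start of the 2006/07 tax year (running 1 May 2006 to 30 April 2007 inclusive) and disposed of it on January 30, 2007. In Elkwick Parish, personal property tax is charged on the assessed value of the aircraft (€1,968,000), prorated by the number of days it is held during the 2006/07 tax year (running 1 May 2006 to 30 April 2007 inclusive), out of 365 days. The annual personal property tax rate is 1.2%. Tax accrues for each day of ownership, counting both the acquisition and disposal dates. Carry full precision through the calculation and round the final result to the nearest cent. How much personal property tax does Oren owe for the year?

€17,792.88

Days held (May 1, 2006 – January 30, 2007): 275 out of 365
Tax = €1,968,000 × 1.2% × 275/365 = €17,792.8767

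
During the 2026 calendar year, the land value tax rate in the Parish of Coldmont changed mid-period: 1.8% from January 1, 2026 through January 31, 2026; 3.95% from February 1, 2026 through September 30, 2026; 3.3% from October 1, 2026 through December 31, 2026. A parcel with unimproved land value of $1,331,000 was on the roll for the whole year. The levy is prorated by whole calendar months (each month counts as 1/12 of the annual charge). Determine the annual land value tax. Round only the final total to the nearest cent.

$48,026.92

January 1 – January 31, 2026: 1 month at 1.8% → $1,331,000 × 1.8% × 1/12 = $1,996.5000
February 1 – September 30, 2026: 8 months at 3.95% → $1,331,000 × 3.95% × 8/12 = $35,049.6667
October 1 – December 31, 2026: 3 months at 3.3% → $1,331,000 × 3.3% × 3/12 = $10,980.7500
Total = $48,026.9167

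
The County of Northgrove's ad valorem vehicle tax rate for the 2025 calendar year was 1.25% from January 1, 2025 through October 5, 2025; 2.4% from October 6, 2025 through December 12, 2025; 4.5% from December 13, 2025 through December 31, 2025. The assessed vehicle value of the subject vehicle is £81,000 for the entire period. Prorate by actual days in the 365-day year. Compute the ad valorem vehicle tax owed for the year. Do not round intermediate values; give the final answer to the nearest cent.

January 1 – October 5, 2025: 278 days at 1.25% → £81,000 × 1.25% × 278/365 = £771.1644
October 6 – December 12, 2025: 68 days at 2.4% → £81,000 × 2.4% × 68/365 = £362.1699
December 13 – December 31, 2025: 19 days at 4.5% → £81,000 × 4.5% × 19/365 = £189.7397
Total = £1,323.0740

£1,323.07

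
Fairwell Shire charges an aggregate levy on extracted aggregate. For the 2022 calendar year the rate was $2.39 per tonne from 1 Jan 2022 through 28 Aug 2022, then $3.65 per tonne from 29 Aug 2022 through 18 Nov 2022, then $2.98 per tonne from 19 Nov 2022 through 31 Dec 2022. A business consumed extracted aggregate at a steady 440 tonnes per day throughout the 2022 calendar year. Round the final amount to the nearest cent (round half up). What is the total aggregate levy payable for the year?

$440,457.60

1 Jan – 28 Aug 2022: 240 days × 440 tonnes/day = 105,600 tonnes at $2.39/tonne → $252,384.00
29 Aug – 18 Nov 2022: 82 days × 440 tonnes/day = 36,080 tonnes at $3.65/tonne → $131,692.00
19 Nov – 31 Dec 2022: 43 days × 440 tonnes/day = 18,920 tonnes at $2.98/tonne → $56,381.60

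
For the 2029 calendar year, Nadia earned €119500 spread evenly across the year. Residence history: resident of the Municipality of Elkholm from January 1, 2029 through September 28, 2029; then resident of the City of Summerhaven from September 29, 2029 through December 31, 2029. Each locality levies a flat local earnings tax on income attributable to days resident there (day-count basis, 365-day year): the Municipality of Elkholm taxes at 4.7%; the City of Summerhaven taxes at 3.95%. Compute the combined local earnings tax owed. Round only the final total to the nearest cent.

The Municipality of Elkholm, January 1 – September 28, 2029: 271 days → €119500 × 4.7% × 271/365 = €4170.0589
The City of Summerhaven, September 29 – December 31, 2029: 94 days → €119500 × 3.95% × 94/365 = €1215.6260
Total = €5385.6849

€5385.68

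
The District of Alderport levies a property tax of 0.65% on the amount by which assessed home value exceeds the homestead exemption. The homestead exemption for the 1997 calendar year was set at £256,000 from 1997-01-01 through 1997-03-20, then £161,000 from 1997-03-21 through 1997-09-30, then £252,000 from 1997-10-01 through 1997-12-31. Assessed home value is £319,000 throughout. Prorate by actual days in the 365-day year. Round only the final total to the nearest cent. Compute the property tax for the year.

1997-01-01 to 1997-03-20: 79 days, exemption £256,000 → (£319,000 − £256,000) × 0.65% × 79/365 = £88.6315
1997-03-21 to 1997-09-30: 194 days, exemption £161,000 → (£319,000 − £161,000) × 0.65% × 194/365 = £545.8575
1997-10-01 to 1997-12-31: 92 days, exemption £252,000 → (£319,000 − £252,000) × 0.65% × 92/365 = £109.7699
Total = £744.2589

£744.26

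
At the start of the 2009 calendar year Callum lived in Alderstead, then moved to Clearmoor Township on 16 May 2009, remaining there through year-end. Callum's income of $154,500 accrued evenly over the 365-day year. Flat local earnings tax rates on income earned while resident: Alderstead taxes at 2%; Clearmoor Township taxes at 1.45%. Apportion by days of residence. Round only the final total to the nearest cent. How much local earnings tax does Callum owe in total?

Alderstead, 1 Jan – 15 May 2009: 135 days → $154,500 × 2% × 135/365 = $1,142.8767
Clearmoor Township, 16 May – 31 Dec 2009: 230 days → $154,500 × 1.45% × 230/365 = $1,411.6644
Total = $2,554.5411

$2,554.54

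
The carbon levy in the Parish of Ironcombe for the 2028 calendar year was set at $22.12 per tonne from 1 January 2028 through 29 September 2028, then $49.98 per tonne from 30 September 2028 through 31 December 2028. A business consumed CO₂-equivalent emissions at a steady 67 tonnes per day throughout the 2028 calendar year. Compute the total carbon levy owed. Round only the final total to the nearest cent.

1 January – 29 September 2028: 273 days × 67 tonnes/day = 18,291 tonnes at $22.12/tonne → $404,596.92
30 September – 31 December 2028: 93 days × 67 tonnes/day = 6,231 tonnes at $49.98/tonne → $311,425.38

$716,022.30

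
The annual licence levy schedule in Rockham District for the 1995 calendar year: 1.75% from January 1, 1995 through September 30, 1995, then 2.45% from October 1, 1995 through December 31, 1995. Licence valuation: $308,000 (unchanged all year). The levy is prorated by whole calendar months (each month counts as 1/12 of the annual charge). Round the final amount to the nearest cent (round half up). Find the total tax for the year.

January 1 – September 30, 1995: 9 months at 1.75% → $308,000 × 1.75% × 9/12 = $4,042.5000
October 1 – December 31, 1995: 3 months at 2.45% → $308,000 × 2.45% × 3/12 = $1,886.5000
Total = $5,929.0000

$5,929.00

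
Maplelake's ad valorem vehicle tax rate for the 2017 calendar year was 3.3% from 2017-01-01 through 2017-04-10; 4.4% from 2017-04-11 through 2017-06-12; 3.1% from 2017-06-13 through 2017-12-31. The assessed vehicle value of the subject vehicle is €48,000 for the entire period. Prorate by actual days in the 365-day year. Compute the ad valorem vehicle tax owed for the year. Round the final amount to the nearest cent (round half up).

2017-01-01 to 2017-04-10: 100 days at 3.3% → €48,000 × 3.3% × 100/365 = €433.9726
2017-04-11 to 2017-06-12: 63 days at 4.4% → €48,000 × 4.4% × 63/365 = €364.5370
2017-06-13 to 2017-12-31: 202 days at 3.1% → €48,000 × 3.1% × 202/365 = €823.4959
Total = €1,622.0055

€1,622.01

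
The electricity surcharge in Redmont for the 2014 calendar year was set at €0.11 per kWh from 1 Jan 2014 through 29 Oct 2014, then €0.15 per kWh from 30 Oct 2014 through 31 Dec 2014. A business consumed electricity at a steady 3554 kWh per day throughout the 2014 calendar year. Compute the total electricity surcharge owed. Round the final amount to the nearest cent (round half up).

€151,649.18

1 Jan – 29 Oct 2014: 302 days × 3554 kWh/day = 1,073,308 kWh at €0.11/kWh → €118,063.88
30 Oct – 31 Dec 2014: 63 days × 3554 kWh/day = 223,902 kWh at €0.15/kWh → €33,585.30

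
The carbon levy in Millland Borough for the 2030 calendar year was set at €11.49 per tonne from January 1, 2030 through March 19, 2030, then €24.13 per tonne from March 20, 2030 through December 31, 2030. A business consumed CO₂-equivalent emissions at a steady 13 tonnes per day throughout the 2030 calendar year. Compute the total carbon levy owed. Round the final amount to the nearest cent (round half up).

€101,679.89

January 1 – March 19, 2030: 78 days × 13 tonnes/day = 1,014 tonnes at €11.49/tonne → €11,650.86
March 20 – December 31, 2030: 287 days × 13 tonnes/day = 3,731 tonnes at €24.13/tonne → €90,029.03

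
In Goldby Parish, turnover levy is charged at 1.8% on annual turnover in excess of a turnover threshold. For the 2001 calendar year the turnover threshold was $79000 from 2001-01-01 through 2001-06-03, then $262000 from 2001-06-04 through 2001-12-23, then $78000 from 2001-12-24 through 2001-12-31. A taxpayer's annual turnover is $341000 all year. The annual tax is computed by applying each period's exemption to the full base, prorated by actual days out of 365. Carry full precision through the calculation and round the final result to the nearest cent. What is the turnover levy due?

2001-01-01 to 2001-06-03: 154 days, exemption $79000 → ($341000 − $79000) × 1.8% × 154/365 = $1989.7644
2001-06-04 to 2001-12-23: 203 days, exemption $262000 → ($341000 − $262000) × 1.8% × 203/365 = $790.8658
2001-12-24 to 2001-12-31: 8 days, exemption $78000 → ($341000 − $78000) × 1.8% × 8/365 = $103.7589
Total = $2884.3890

$2884.39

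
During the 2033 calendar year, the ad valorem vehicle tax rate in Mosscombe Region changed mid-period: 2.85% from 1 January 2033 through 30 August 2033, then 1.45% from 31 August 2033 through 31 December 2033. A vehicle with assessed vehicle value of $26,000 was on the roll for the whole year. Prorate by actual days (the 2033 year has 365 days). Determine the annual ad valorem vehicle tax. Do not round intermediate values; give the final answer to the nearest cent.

$618.34

1 January – 30 August 2033: 242 days at 2.85% → $26,000 × 2.85% × 242/365 = $491.2932
31 August – 31 December 2033: 123 days at 1.45% → $26,000 × 1.45% × 123/365 = $127.0438
Total = $618.3370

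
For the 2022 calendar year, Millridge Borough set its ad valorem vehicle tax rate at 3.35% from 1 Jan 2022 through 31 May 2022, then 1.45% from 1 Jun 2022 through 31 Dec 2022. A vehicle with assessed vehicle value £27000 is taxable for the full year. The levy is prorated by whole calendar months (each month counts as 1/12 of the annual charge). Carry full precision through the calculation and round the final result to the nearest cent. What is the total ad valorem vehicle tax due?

£605.25

1 Jan – 31 May 2022: 5 months at 3.35% → £27000 × 3.35% × 5/12 = £376.8750
1 Jun – 31 Dec 2022: 7 months at 1.45% → £27000 × 1.45% × 7/12 = £228.3750
Total = £605.2500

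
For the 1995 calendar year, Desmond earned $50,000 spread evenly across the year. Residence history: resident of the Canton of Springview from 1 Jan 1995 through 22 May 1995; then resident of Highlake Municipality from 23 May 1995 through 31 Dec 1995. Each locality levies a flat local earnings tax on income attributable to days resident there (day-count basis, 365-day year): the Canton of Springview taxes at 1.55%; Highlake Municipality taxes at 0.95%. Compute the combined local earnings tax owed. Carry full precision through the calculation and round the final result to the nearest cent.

$591.71

The Canton of Springview, 1 Jan – 22 May 1995: 142 days → $50,000 × 1.55% × 142/365 = $301.5068
Highlake Municipality, 23 May – 31 Dec 1995: 223 days → $50,000 × 0.95% × 223/365 = $290.2055
Total = $591.7123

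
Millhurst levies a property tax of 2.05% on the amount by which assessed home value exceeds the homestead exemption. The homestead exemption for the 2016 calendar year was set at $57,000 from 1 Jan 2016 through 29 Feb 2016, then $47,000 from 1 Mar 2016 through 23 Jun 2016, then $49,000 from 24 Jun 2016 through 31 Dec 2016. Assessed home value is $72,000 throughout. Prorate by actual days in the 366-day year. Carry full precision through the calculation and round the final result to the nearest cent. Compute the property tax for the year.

$457.50

1 Jan – 29 Feb 2016: 60 days, exemption $57,000 → ($72,000 − $57,000) × 2.05% × 60/366 = $50.4098
1 Mar – 23 Jun 2016: 115 days, exemption $47,000 → ($72,000 − $47,000) × 2.05% × 115/366 = $161.0314
24 Jun – 31 Dec 2016: 191 days, exemption $49,000 → ($72,000 − $49,000) × 2.05% × 191/366 = $246.0560
Total = $457.4973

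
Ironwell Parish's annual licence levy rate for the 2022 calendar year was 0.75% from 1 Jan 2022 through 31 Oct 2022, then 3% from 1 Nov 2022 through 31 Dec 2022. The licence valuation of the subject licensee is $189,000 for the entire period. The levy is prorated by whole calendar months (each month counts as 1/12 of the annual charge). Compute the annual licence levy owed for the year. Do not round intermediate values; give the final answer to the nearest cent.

1 Jan – 31 Oct 2022: 10 months at 0.75% → $189,000 × 0.75% × 10/12 = $1,181.2500
1 Nov – 31 Dec 2022: 2 months at 3% → $189,000 × 3% × 2/12 = $945.0000
Total = $2,126.2500

$2,126.25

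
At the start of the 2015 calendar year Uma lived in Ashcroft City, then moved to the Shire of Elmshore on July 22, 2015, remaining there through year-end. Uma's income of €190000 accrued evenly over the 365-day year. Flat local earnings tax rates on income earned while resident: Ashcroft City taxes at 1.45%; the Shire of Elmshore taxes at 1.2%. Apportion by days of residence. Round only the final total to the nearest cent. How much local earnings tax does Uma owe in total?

Ashcroft City, January 1 – July 21, 2015: 202 days → €190000 × 1.45% × 202/365 = €1524.6849
The Shire of Elmshore, July 22 – December 31, 2015: 163 days → €190000 × 1.2% × 163/365 = €1018.1918
Total = €2542.8767

€2542.88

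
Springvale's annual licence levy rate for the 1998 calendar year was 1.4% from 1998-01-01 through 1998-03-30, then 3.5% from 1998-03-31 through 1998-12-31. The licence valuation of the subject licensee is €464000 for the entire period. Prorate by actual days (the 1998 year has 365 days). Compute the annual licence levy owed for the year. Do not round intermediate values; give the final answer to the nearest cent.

1998-01-01 to 1998-03-30: 89 days at 1.4% → €464000 × 1.4% × 89/365 = €1583.9562
1998-03-31 to 1998-12-31: 276 days at 3.5% → €464000 × 3.5% × 276/365 = €12280.1096
Total = €13864.0658

€13864.07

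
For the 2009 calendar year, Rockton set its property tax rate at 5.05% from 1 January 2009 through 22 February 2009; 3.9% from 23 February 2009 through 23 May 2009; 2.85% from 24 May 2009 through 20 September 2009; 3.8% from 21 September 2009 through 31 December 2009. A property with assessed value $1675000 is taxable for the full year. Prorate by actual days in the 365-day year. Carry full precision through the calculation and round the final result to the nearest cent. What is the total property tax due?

$61871.75

1 January – 22 February 2009: 53 days at 5.05% → $1675000 × 5.05% × 53/365 = $12282.5685
23 February – 23 May 2009: 90 days at 3.9% → $1675000 × 3.9% × 90/365 = $16107.5342
24 May – 20 September 2009: 120 days at 2.85% → $1675000 × 2.85% × 120/365 = $15694.5205
21 September – 31 December 2009: 102 days at 3.8% → $1675000 × 3.8% × 102/365 = $17787.1233
Total = $61871.7466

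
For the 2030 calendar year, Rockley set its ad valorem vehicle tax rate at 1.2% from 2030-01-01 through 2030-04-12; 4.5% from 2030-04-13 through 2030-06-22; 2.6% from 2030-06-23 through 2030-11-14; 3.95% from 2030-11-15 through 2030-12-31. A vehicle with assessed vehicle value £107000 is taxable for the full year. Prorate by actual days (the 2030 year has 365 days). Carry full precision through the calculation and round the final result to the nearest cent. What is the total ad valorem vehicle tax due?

2030-01-01 to 2030-04-12: 102 days at 1.2% → £107000 × 1.2% × 102/365 = £358.8164
2030-04-13 to 2030-06-22: 71 days at 4.5% → £107000 × 4.5% × 71/365 = £936.6164
2030-06-23 to 2030-11-14: 145 days at 2.6% → £107000 × 2.6% × 145/365 = £1105.1781
2030-11-15 to 2030-12-31: 47 days at 3.95% → £107000 × 3.95% × 47/365 = £544.2342
Total = £2944.8452

£2944.85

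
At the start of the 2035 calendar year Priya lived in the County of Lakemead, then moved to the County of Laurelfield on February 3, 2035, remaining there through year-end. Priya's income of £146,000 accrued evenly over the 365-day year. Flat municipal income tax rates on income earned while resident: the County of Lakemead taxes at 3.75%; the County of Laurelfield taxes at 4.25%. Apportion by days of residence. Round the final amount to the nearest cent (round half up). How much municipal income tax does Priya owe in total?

The County of Lakemead, January 1 – February 2, 2035: 33 days → £146,000 × 3.75% × 33/365 = £495.0000
The County of Laurelfield, February 3 – December 31, 2035: 332 days → £146,000 × 4.25% × 332/365 = £5,644.0000
Total = £6,139.0000

£6,139.00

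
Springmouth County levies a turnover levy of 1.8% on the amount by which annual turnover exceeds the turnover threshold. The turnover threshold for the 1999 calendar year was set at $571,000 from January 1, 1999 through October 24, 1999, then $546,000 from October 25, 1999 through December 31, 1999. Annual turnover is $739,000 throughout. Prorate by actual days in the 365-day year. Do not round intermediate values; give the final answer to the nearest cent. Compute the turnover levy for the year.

$3,107.84

January 1 – October 24, 1999: 297 days, exemption $571,000 → ($739,000 − $571,000) × 1.8% × 297/365 = $2,460.6247
October 25 – December 31, 1999: 68 days, exemption $546,000 → ($739,000 − $546,000) × 1.8% × 68/365 = $647.2110
Total = $3,107.8356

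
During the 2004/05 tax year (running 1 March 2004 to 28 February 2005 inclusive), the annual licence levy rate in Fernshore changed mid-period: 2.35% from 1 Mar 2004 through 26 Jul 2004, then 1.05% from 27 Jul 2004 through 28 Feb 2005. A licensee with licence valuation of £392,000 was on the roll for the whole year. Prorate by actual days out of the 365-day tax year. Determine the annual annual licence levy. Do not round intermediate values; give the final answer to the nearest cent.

1 Mar – 26 Jul 2004: 148 days at 2.35% → £392,000 × 2.35% × 148/365 = £3,735.2767
27 Jul 2004 – 28 Feb 2005: 217 days at 1.05% → £392,000 × 1.05% × 217/365 = £2,447.0466
Total = £6,182.3233

£6,182.32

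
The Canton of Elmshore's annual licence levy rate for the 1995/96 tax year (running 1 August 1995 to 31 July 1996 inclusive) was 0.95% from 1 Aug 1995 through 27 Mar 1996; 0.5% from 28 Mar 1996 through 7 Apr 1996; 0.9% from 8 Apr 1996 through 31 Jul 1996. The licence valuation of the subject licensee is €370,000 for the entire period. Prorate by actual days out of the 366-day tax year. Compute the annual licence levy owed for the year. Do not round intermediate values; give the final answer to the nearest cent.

€3,406.83

1 Aug 1995 – 27 Mar 1996: 240 days at 0.95% → €370,000 × 0.95% × 240/366 = €2,304.9180
28 Mar – 7 Apr 1996: 11 days at 0.5% → €370,000 × 0.5% × 11/366 = €55.6011
8 Apr – 31 Jul 1996: 115 days at 0.9% → €370,000 × 0.9% × 115/366 = €1,046.3115
Total = €3,406.8306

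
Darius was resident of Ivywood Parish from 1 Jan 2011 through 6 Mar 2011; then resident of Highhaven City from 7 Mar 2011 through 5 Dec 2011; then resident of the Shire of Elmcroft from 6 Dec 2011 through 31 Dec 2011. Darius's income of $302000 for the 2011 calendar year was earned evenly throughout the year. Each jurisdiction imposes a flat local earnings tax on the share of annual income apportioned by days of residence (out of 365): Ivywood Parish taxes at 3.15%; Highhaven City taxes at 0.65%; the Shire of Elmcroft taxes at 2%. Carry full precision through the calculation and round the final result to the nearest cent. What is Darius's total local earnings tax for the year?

$3597.94

Ivywood Parish, 1 Jan – 6 Mar 2011: 65 days → $302000 × 3.15% × 65/365 = $1694.0959
Highhaven City, 7 Mar – 5 Dec 2011: 274 days → $302000 × 0.65% × 274/365 = $1473.5945
The Shire of Elmcroft, 6 Dec – 31 Dec 2011: 26 days → $302000 × 2% × 26/365 = $430.2466
Total = $3597.9370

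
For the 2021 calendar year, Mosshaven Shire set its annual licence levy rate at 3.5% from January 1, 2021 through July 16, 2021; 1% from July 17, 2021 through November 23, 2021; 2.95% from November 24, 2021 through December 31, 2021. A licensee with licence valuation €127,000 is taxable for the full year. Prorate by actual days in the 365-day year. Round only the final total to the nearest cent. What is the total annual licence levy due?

January 1 – July 16, 2021: 197 days at 3.5% → €127,000 × 3.5% × 197/365 = €2,399.0822
July 17 – November 23, 2021: 130 days at 1% → €127,000 × 1% × 130/365 = €452.3288
November 24 – December 31, 2021: 38 days at 2.95% → €127,000 × 2.95% × 38/365 = €390.0466
Total = €3,241.4575

€3,241.46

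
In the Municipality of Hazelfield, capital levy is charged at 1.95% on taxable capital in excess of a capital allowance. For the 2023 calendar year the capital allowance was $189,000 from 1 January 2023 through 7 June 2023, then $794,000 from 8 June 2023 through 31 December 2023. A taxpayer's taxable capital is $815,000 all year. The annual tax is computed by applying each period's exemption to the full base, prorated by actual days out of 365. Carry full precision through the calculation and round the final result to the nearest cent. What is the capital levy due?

$5,516.36

1 January – 7 June 2023: 158 days, exemption $189,000 → ($815,000 − $189,000) × 1.95% × 158/365 = $5,284.1260
8 June – 31 December 2023: 207 days, exemption $794,000 → ($815,000 − $794,000) × 1.95% × 207/365 = $232.2370
Total = $5,516.3630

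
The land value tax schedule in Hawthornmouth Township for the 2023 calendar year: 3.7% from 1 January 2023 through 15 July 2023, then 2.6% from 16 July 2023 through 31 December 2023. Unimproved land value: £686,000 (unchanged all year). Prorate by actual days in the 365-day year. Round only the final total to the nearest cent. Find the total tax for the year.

£21,888.10

1 January – 15 July 2023: 196 days at 3.7% → £686,000 × 3.7% × 196/365 = £13,629.7863
16 July – 31 December 2023: 169 days at 2.6% → £686,000 × 2.6% × 169/365 = £8,258.3123
Total = £21,888.0986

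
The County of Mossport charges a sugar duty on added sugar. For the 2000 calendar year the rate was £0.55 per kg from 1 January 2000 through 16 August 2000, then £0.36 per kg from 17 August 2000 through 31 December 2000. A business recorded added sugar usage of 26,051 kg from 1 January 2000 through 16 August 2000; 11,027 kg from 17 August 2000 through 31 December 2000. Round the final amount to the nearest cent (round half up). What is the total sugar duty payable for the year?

1 January – 16 August 2000: 26,051 kg at £0.55/kg → £14,328.05
17 August – 31 December 2000: 11,027 kg at £0.36/kg → £3,969.72

£18,297.77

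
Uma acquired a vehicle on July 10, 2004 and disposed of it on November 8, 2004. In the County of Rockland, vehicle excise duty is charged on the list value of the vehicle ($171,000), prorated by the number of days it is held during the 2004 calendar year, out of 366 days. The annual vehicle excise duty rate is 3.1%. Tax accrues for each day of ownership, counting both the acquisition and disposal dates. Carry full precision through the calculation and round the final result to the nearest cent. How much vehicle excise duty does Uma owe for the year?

$1,767.00

Days held (July 10 – November 8, 2004): 122 out of 366
Tax = $171,000 × 3.1% × 122/366 = $1,767.0000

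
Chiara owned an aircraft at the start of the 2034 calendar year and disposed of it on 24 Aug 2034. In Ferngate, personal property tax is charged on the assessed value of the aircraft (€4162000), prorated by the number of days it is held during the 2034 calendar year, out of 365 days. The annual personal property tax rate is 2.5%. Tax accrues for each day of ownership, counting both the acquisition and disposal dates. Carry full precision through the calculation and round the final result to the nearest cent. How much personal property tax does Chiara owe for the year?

Days held (1 Jan – 24 Aug 2034): 236 out of 365
Tax = €4162000 × 2.5% × 236/365 = €67276.1644

€67276.16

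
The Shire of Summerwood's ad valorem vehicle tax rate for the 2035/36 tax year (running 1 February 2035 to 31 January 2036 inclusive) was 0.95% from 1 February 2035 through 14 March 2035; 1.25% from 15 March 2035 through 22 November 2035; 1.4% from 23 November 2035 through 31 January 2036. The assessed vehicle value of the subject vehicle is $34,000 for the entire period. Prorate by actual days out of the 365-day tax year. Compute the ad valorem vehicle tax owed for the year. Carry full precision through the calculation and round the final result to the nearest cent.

$423.04

1 February – 14 March 2035: 42 days at 0.95% → $34,000 × 0.95% × 42/365 = $37.1671
15 March – 22 November 2035: 253 days at 1.25% → $34,000 × 1.25% × 253/365 = $294.5890
23 November 2035 – 31 January 2036: 70 days at 1.4% → $34,000 × 1.4% × 70/365 = $91.2877
Total = $423.0438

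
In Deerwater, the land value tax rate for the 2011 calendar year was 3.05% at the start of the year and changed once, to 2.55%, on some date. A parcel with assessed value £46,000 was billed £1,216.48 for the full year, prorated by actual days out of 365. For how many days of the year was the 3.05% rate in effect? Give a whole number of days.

69 days

Let d = days at the first rate; then 365 − d days at the second rate.
£46,000 × [3.05%·d + 2.55%·(365−d)] / 365 = £1,216.48
Solving gives d = 69, so the new rate took effect on 11 Mar 2011.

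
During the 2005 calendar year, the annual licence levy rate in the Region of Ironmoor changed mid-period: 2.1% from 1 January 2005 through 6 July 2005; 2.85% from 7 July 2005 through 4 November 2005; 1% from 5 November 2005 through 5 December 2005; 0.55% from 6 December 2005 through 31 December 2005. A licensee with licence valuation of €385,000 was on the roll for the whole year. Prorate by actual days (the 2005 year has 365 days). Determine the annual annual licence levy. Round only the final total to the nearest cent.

€8,257.46

1 January – 6 July 2005: 187 days at 2.1% → €385,000 × 2.1% × 187/365 = €4,142.1781
7 July – 4 November 2005: 121 days at 2.85% → €385,000 × 2.85% × 121/365 = €3,637.4589
5 November – 5 December 2005: 31 days at 1% → €385,000 × 1% × 31/365 = €326.9863
6 December – 31 December 2005: 26 days at 0.55% → €385,000 × 0.55% × 26/365 = €150.8356
Total = €8,257.4589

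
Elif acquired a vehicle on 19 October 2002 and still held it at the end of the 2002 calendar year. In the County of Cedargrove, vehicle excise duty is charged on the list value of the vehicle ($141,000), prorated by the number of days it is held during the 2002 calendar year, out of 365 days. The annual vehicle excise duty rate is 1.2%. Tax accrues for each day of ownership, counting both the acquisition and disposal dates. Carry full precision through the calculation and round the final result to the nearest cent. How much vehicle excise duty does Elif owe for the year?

$343.04

Days held (19 October – 31 December 2002): 74 out of 365
Tax = $141,000 × 1.2% × 74/365 = $343.0356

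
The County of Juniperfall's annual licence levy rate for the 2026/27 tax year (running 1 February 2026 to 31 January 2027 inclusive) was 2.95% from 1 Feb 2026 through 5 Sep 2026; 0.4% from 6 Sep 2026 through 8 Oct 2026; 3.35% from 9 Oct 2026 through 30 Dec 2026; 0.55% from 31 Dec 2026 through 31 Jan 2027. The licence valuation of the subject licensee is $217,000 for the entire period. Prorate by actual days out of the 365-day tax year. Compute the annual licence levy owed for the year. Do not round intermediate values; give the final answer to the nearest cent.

$5,642.00

1 Feb – 5 Sep 2026: 217 days at 2.95% → $217,000 × 2.95% × 217/365 = $3,805.8233
6 Sep – 8 Oct 2026: 33 days at 0.4% → $217,000 × 0.4% × 33/365 = $78.4767
9 Oct – 30 Dec 2026: 83 days at 3.35% → $217,000 × 3.35% × 83/365 = $1,653.0644
31 Dec 2026 – 31 Jan 2027: 32 days at 0.55% → $217,000 × 0.55% × 32/365 = $104.6356
Total = $5,642.0000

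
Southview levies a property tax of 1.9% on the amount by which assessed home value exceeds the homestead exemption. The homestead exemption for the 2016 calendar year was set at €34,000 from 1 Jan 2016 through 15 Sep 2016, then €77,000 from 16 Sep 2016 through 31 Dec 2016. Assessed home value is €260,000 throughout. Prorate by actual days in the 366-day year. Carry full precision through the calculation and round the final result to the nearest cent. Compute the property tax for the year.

€4,055.15

1 Jan – 15 Sep 2016: 259 days, exemption €34,000 → (€260,000 − €34,000) × 1.9% × 259/366 = €3,038.6503
16 Sep – 31 Dec 2016: 107 days, exemption €77,000 → (€260,000 − €77,000) × 1.9% × 107/366 = €1,016.5000
Total = €4,055.1503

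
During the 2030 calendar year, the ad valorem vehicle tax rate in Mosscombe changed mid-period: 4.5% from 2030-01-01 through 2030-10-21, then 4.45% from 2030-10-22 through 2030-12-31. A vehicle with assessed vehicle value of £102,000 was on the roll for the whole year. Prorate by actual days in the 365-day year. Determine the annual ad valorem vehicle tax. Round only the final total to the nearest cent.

£4,580.08

2030-01-01 to 2030-10-21: 294 days at 4.5% → £102,000 × 4.5% × 294/365 = £3,697.1507
2030-10-22 to 2030-12-31: 71 days at 4.45% → £102,000 × 4.45% × 71/365 = £882.9288
Total = £4,580.0795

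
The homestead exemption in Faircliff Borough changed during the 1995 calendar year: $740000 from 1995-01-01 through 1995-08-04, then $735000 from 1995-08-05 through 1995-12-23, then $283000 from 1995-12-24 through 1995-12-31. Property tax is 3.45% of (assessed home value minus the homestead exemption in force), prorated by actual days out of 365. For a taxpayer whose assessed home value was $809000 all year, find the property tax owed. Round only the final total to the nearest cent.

1995-01-01 to 1995-08-04: 216 days, exemption $740000 → ($809000 − $740000) × 3.45% × 216/365 = $1408.7342
1995-08-05 to 1995-12-23: 141 days, exemption $735000 → ($809000 − $735000) × 3.45% × 141/365 = $986.2274
1995-12-24 to 1995-12-31: 8 days, exemption $283000 → ($809000 − $283000) × 3.45% × 8/365 = $397.7425
Total = $2792.7041

$2792.70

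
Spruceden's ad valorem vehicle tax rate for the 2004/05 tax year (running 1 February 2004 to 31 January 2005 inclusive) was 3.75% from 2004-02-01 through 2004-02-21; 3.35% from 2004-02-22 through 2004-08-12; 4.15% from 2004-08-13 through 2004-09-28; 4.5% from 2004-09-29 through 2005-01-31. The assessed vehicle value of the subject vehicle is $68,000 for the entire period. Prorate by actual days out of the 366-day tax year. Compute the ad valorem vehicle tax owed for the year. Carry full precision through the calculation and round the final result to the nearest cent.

2004-02-01 to 2004-02-21: 21 days at 3.75% → $68,000 × 3.75% × 21/366 = $146.3115
2004-02-22 to 2004-08-12: 173 days at 3.35% → $68,000 × 3.35% × 173/366 = $1,076.7596
2004-08-13 to 2004-09-28: 47 days at 4.15% → $68,000 × 4.15% × 47/366 = $362.3880
2004-09-29 to 2005-01-31: 125 days at 4.5% → $68,000 × 4.5% × 125/366 = $1,045.0820
Total = $2,630.5410

$2,630.54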